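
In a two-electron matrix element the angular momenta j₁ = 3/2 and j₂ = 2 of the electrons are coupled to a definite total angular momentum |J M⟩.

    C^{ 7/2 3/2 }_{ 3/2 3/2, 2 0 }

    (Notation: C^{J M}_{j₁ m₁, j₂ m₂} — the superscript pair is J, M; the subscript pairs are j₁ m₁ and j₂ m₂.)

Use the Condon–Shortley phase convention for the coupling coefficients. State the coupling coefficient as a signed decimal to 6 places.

+0.534522  (= +√(2/7))

√[8·0!3!4!/8! · 3!0!2!2!5!2!] = √(1152/7)
  +(−1)^0/∏(0,0,0,2,3,2)! = 1/24  (running 1/24)
⟨..|..⟩ = √(1152/7)·(1/24) = +0.534522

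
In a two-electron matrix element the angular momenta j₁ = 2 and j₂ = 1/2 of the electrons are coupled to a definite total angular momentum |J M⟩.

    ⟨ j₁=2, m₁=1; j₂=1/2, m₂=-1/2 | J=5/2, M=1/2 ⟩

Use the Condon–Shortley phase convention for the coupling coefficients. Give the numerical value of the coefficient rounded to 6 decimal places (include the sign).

j₁+j₂−J=0  J+j₁−j₂=4  J−j₁+j₂=1  j₁+j₂+J+1=6
(j₁±m₁, j₂±m₂, J±M) = (3,1,0,1,3,2)
P² = 72/5
sum k=0..0:
  [0] +1/6 = 1/6
S = 1/6
C² = P²·S² = 2/5 ; C = +0.632456

+0.632456  (= +√(2/5))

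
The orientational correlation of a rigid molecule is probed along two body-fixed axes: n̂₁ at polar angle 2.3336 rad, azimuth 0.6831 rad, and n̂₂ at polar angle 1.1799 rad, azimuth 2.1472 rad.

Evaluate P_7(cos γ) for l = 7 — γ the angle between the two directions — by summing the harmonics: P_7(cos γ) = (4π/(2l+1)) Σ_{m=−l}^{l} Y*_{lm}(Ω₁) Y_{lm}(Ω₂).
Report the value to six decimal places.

0.291723

Expand P_7 via completeness: Σ_{m} conj(Y_{7,m}) at Ω₁ times Y_{7,m} at Ω₂ —
  m=-7: (0.00357 - 0.05147j) × (-0.22499 - 0.18104j) = -0.01012 + 0.01093j  (running Σ = -0.01012 + 0.01093j)
  m=-6: (0.10626 + 0.15082j) × (0.42313 - 0.13873j) = 0.06589 + 0.04907j  (running Σ = 0.05577 + 0.06001j)
  m=-5: (-0.36309 - 0.10202j) × (-0.05645 + 0.21258j) = 0.04219 - 0.07143j  (running Σ = 0.09795 - 0.01142j)
  m=-4: (0.40735 - 0.17666j) × (0.15243 + 0.16869j) = 0.09189 + 0.04179j  (running Σ = 0.18984 + 0.03037j)
  m=-3: (-0.07859 + 0.15151j) × (-0.30805 + 0.04921j) = 0.01675 - 0.05054j  (running Σ = 0.20660 - 0.02017j)
  m=-2: (0.05650 + 0.27229j) × (-0.04229 + 0.09522j) = -0.02832 - 0.00614j  (running Σ = 0.17828 - 0.02631j)
  m=-1: (-0.23960 - 0.19499j) × (-0.17634 - 0.27127j) = -0.01064 + 0.09938j  (running Σ = 0.16764 + 0.07307j)
  m=0: (-0.19416 + 0.00000j) × (-0.06668 + 0.00000j) = 0.01295 + 0.00000j  (running Σ = 0.18058 + 0.07307j)
  m=1: (0.23960 - 0.19499j) × (0.17634 - 0.27127j) = -0.01064 - 0.09938j  (running Σ = 0.16994 - 0.02631j)
  m=2: (0.05650 - 0.27229j) × (-0.04229 - 0.09522j) = -0.02832 + 0.00614j  (running Σ = 0.14162 - 0.02017j)
  m=3: (0.07859 + 0.15151j) × (0.30805 + 0.04921j) = 0.01675 + 0.05054j  (running Σ = 0.15837 + 0.03037j)
  m=4: (0.40735 + 0.17666j) × (0.15243 - 0.16869j) = 0.09189 - 0.04179j  (running Σ = 0.25027 - 0.01142j)
  m=5: (0.36309 - 0.10202j) × (0.05645 + 0.21258j) = 0.04219 + 0.07143j  (running Σ = 0.29245 + 0.06001j)
  m=6: (0.10626 - 0.15082j) × (0.42313 + 0.13873j) = 0.06589 - 0.04907j  (running Σ = 0.35834 + 0.01093j)
  m=7: (-0.00357 - 0.05147j) × (0.22499 - 0.18104j) = -0.01012 - 0.01093j  (running Σ = 0.34822 + 0.00000j)
Total Σ_m = 0.34822 + 0.00000j. Multiply by 0.837758: 0.29172 + 0.00000j. P_7(cos γ) = 0.291723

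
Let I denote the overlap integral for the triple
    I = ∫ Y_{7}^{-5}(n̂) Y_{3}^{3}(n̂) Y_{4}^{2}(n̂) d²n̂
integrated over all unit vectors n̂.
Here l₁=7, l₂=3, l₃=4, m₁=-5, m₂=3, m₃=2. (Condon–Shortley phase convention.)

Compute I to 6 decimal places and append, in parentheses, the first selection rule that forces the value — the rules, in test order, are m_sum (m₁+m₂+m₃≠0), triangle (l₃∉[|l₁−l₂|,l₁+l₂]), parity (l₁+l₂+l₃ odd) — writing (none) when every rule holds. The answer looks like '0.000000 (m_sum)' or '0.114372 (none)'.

m-sum 0 ✓  L=14 even ✓  4≤4≤10 ✓
Π(2lᵢ+1) = 15×7×9 = 945
triangle coeff Δ(7,3,4) = 1/45045
Σ_t [3,3]: t=3:−1/20736 = -1/20736
(3j)²=35/1287 [(7 3 4; 0 0 0)], sign=-1
Σ_t [6,6]: t=6:+1/1036800 = 1/1036800
(3j)²=4/195 [(7 3 4; -5 3 2)], sign=+1
⇒ 4πI² = 980/1859
I = (-1)√(980/1859/(4π)) = -0.20481814
No selection rule forces the value: the integral is nonzero (none).

-0.204818 (none)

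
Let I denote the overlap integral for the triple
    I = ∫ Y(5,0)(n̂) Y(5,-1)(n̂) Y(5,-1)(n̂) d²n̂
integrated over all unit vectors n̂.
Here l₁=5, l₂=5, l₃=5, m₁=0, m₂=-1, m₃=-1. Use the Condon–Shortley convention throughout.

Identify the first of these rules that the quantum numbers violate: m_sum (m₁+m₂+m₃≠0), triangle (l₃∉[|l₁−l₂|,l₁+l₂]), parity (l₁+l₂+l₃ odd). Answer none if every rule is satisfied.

m_sum

azimuthal sum: 0 − 1 − 1 = -2  ✗
0 ≤ 5 ≤ 10 (triangle on l)
L = 5 + 5 + 5 = 15 (odd)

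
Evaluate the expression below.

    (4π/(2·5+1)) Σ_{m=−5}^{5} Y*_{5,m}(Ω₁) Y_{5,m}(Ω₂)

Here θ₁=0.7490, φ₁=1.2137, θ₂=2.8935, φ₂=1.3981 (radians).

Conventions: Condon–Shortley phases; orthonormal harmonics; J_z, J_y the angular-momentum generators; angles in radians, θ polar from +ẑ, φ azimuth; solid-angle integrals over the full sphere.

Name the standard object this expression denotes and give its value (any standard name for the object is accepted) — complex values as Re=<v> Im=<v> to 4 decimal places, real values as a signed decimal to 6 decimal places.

Legendre polynomial (addition theorem), +0.017340

This sum is the spherical-harmonic addition theorem: it equals the Legendre polynomial P_l(cos γ) of the angle γ between the two directions.
Summing Y*_{l m}(θ₁,φ₁)·Y_{l m}(θ₂,φ₂) over m ∈ [−5, 5]; prefactor 4π/(2·5+1) = 1.142397:
  m=-5: Y*=0.06637 - 0.01447j  Y=0.00031 - 0.00027j  product 0.00002 - 0.00002j
  m=-4: Y*=0.03279 - 0.22872j  Y=-0.00399 - 0.00330j  product -0.00088 + 0.00080j
  m=-3: Y*=-0.36691 - 0.20021j  Y=-0.01892 + 0.03318j  product 0.01358 - 0.00839j
  m=-2: Y*=-0.26486 + 0.22959j  Y=0.16956 + 0.06101j  product -0.05892 + 0.02277j
  m=-1: Y*=-0.03565 - 0.09556j  Y=0.08633 - 0.49493j  product -0.05037 + 0.00940j
  m=+0: Y*=-0.37868 + 0.00000j  Y=-0.55011 + 0.00000j  product 0.20832 + 0.00000j
  m=+1: Y*=0.03565 - 0.09556j  Y=-0.08633 - 0.49493j  product -0.05037 - 0.00940j
  m=+2: Y*=-0.26486 - 0.22959j  Y=0.16956 - 0.06101j  product -0.05892 - 0.02277j
  m=+3: Y*=0.36691 - 0.20021j  Y=0.01892 + 0.03318j  product 0.01358 + 0.00839j
  m=+4: Y*=0.03279 + 0.22872j  Y=-0.00399 + 0.00330j  product -0.00088 - 0.00080j
  m=+5: Y*=-0.06637 - 0.01447j  Y=-0.00031 - 0.00027j  product 0.00002 + 0.00002j
Total Σ_m = 0.01518 - 0.00000j. Multiply by 1.142397: 0.01734 - 0.00000j. P_5(cos γ) = 0.017340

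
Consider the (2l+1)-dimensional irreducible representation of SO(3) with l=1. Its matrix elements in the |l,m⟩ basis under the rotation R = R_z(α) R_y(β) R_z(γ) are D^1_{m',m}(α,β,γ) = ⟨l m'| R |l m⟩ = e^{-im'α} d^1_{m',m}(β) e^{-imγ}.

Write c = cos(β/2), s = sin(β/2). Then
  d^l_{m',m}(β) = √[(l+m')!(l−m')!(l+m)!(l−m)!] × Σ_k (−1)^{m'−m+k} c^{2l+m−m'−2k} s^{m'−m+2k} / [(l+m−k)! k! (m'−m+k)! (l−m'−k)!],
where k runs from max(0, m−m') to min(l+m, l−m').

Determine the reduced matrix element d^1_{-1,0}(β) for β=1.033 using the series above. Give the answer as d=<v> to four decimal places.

d^1_{-1,0}(β=1.0330) via the finite sum:
With c≡cos(β/2)=0.869553 and s≡sin(β/2)=0.493840, N=[1·2·1·1]^{1/2}=1.414214
k: max(0,(0)−(-1))=1 … min(1+(0),1−(-1))=1
  k=1: (−1)^0·1.4142/(1)·0.8696^1·0.4938^1 = +0.607291
d^1_{-1,0}(1.0330) = +0.607291

d=0.6073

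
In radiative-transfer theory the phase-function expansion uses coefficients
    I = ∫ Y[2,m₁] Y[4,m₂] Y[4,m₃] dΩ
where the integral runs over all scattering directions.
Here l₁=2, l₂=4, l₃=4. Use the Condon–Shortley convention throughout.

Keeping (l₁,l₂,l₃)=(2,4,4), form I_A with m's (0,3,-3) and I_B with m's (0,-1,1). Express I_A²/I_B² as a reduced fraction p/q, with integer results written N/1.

Shared (l₁,l₂,l₃)=(2,4,4): N and (l;000)² cancel in I_A²/I_B².
A: Δ = 2!·2!·6!/11! = 1/13860; Racah Σ t=1..2: t=1:−1/720 t=2:+1/480 = 1/1440; ⇒ 3j(2 4 4; 0 3 -3)² = 7/1980, sgn -1
B: Δ = 2!·2!·6!/11! = 1/13860; Racah Σ t=0..2: t=0:+1/144 t=1:−1/48 t=2:+1/480 = -17/1440; ⇒ 3j(2 4 4; 0 -1 1)² = 289/13860, sgn +1
I_A²/I_B² = (7/1980)/(289/13860) = 49/289

49/289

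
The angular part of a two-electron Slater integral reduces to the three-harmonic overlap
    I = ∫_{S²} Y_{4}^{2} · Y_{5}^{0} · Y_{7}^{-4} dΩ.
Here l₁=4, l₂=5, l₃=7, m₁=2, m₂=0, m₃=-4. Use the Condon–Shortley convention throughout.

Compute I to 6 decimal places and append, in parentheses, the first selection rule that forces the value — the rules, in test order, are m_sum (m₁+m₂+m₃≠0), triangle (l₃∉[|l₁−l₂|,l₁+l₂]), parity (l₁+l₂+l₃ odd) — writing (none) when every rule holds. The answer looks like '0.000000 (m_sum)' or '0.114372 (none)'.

2 + 0 − 4 = -2 ≠ 0: azimuthal integral kills it; I = 0

0.000000 (m_sum)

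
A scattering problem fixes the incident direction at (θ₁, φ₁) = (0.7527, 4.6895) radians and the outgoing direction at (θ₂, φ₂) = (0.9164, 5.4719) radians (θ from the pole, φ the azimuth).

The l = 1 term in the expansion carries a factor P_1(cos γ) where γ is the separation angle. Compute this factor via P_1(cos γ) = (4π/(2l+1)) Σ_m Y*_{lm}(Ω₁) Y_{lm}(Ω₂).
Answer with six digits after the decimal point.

0.828917

Term-by-term m-sum for l=1 (normalisation 4π/3 = 4.188790):
  m=-1: (-0.00541 - 0.23612j) × (0.18875 + 0.19878j) = 0.04592 - 0.04564j  (running Σ = 0.04592 - 0.04564j)
  m=0: (0.35660 + 0.00000j) × (0.29740 + 0.00000j) = 0.10606 + 0.00000j  (running Σ = 0.15197 - 0.04564j)
  m=1: (0.00541 - 0.23612j) × (-0.18875 + 0.19878j) = 0.04592 + 0.04564j  (running Σ = 0.19789 + 0.00000j)
Σ over m = 0.19789 + 0.00000j; ×(4π/3) → 0.82892 + 0.00000j. Real part: 0.828917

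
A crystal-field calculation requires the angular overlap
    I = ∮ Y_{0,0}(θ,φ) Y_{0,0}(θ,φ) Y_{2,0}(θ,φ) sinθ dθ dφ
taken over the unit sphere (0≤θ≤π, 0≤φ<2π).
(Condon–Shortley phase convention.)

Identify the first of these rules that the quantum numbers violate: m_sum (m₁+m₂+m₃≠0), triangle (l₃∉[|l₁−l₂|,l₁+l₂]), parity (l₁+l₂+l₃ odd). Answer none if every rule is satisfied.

azimuthal sum: 0 + 0 + 0 = 0  ✓
l₃ must lie in [0,0]; have l₃=2  ✗
L = 0 + 0 + 2 = 2 (even)

triangle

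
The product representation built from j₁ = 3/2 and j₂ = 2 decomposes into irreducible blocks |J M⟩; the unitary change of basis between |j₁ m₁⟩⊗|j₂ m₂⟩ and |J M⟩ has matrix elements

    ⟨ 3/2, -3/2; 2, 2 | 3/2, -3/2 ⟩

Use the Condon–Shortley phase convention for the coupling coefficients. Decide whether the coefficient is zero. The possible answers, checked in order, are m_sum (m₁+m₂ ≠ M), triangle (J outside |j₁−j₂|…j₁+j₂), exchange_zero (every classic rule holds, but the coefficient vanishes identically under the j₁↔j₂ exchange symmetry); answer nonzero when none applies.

m-sum: m₁+m₂ = -3/2+2 = 1/2, M = -3/2  ✗ ⇒ coefficient is 0

m_sum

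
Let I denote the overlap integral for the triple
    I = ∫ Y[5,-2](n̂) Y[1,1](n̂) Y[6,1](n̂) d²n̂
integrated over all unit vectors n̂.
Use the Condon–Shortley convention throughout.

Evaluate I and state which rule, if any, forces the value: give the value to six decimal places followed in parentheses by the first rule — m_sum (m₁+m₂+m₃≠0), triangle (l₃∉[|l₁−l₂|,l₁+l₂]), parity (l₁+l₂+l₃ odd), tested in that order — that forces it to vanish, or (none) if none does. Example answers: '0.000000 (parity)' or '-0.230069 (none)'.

Rules hold: Σm=0, L=12 even, 4≤6≤6.
N = 11·3·13 = 429
Δ = 0!·10!·2!/13! = 1/858
Racah Σ t=0..0: t=0:+1/14400 = 1/14400
⇒ 3j(5 1 6; 0 0 0)² = 6/143, sgn +1
Racah Σ t=0..0: t=0:+1/60480 = 1/60480
⇒ 3j(5 1 6; -2 1 1)² = 5/429, sgn -1
4πI² = N·(3j₀)²·(3jₘ)² = 30/143
I = -1·√(0.20979/4π) = -0.12920749
No selection rule forces the value: the integral is nonzero (none).

-0.129207 (none)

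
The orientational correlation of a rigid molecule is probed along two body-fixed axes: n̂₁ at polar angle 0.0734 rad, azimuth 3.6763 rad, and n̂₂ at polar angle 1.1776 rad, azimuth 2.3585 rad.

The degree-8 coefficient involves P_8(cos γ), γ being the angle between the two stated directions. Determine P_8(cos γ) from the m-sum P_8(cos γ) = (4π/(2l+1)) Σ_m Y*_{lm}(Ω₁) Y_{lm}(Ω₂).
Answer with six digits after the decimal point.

-0.267809

Expand P_8 via completeness: Σ_{m} conj(Y_{8,m}) at Ω₁ times Y_{8,m} at Ω₂ —
  [-8]  conj(Y_{8,-8})(Ω₁) = (-0.000000, -0.000000) ; Y_{8,-8}(Ω₂) = (0.273087, -0.005037) ; Δ = (-0.000000, -0.000000)
  [-7]  conj(Y_{8,-7})(Ω₁) = (0.000000, 0.000000) ; Y_{8,-7}(Ω₂) = (-0.315233, 0.325576) ; Δ = (-0.000000, 0.000000)
  [-6]  conj(Y_{8,-6})(Ω₁) = (-0.000001, -0.000000) ; Y_{8,-6}(Ω₂) = (-0.003887, -0.280981) ; Δ = (-0.000000, 0.000000)
  [-5]  conj(Y_{8,-5})(Ω₁) = (0.000018, -0.000009) ; Y_{8,-5}(Ω₂) = (-0.119567, -0.116842) ; Δ = (-0.000003, -0.000001)
  [-4]  conj(Y_{8,-4})(Ω₁) = (-0.000208, 0.000325) ; Y_{8,-4}(Ω₂) = (0.348696, -0.003216) ; Δ = (-0.000071, 0.000114)
  [-3]  conj(Y_{8,-3})(Ω₁) = (0.000180, -0.005398) ; Y_{8,-3}(Ω₂) = (0.004386, -0.004447) ; Δ = (-0.000023, -0.000024)
  [-2]  conj(Y_{8,-2})(Ω₁) = (0.025897, 0.047249) ; Y_{8,-2}(Ω₂) = (0.001542, 0.334392) ; Δ = (-0.015760, 0.008733)
  [-1]  conj(Y_{8,-1})(Ω₁) = (-0.296910, -0.175847) ; Y_{8,-1}(Ω₂) = (-0.042701, -0.042504) ; Δ = (0.005204, 0.020129)
  [+0]  conj(Y_{8,0})(Ω₁) = (1.052994, -0.000000) ; Y_{8,0}(Ω₂) = (-0.323828, 0.000000) ; Δ = (-0.340989, 0.000000)
  [+1]  conj(Y_{8,1})(Ω₁) = (0.296910, -0.175847) ; Y_{8,1}(Ω₂) = (0.042701, -0.042504) ; Δ = (0.005204, -0.020129)
  [+2]  conj(Y_{8,2})(Ω₁) = (0.025897, -0.047249) ; Y_{8,2}(Ω₂) = (0.001542, -0.334392) ; Δ = (-0.015760, -0.008733)
  [+3]  conj(Y_{8,3})(Ω₁) = (-0.000180, -0.005398) ; Y_{8,3}(Ω₂) = (-0.004386, -0.004447) ; Δ = (-0.000023, 0.000024)
  [+4]  conj(Y_{8,4})(Ω₁) = (-0.000208, -0.000325) ; Y_{8,4}(Ω₂) = (0.348696, 0.003216) ; Δ = (-0.000071, -0.000114)
  [+5]  conj(Y_{8,5})(Ω₁) = (-0.000018, -0.000009) ; Y_{8,5}(Ω₂) = (0.119567, -0.116842) ; Δ = (-0.000003, 0.000001)
  [+6]  conj(Y_{8,6})(Ω₁) = (-0.000001, 0.000000) ; Y_{8,6}(Ω₂) = (-0.003887, 0.280981) ; Δ = (-0.000000, -0.000000)
  [+7]  conj(Y_{8,7})(Ω₁) = (-0.000000, 0.000000) ; Y_{8,7}(Ω₂) = (0.315233, 0.325576) ; Δ = (-0.000000, -0.000000)
  [+8]  conj(Y_{8,8})(Ω₁) = (-0.000000, 0.000000) ; Y_{8,8}(Ω₂) = (0.273087, 0.005037) ; Δ = (-0.000000, 0.000000)
Accumulated sum (-0.362296, 0.000000); after 4π/(2l+1) scaling, (-0.267809, 0.000000) ⇒ P_8 = -0.267809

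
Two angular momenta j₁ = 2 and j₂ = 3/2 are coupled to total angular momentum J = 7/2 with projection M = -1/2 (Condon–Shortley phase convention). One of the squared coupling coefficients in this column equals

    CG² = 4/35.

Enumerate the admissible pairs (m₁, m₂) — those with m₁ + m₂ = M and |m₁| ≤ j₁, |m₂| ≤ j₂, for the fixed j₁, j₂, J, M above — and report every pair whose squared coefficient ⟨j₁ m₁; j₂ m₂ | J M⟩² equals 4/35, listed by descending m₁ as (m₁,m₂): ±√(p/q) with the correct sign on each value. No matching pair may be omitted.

Admissible pairs with m₁+m₂ = M = -1/2: (-2,3/2), (-1,1/2), (0,-1/2), (1,-3/2)
  (m₁,m₂)=(1,-3/2): CG² = 4/35, CG = +√(4/35)   ← matches the target
  (m₁,m₂)=(0,-1/2): CG² = 18/35, CG = +√(18/35)
  (m₁,m₂)=(-1,1/2): CG² = 12/35, CG = +√(12/35)
  (m₁,m₂)=(-2,3/2): CG² = 1/35, CG = +√(1/35)
Pairs with CG² = 4/35: (1,-3/2): +√(4/35)

(1,-3/2): +√(4/35)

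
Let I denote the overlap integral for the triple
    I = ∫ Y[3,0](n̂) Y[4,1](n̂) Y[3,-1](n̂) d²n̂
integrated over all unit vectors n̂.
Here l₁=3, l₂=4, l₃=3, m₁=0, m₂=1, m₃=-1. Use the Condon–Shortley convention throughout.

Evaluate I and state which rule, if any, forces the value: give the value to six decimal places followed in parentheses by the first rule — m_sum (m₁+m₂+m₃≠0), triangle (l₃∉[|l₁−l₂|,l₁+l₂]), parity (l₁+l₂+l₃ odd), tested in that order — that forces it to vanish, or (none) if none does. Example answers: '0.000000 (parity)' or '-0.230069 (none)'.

Checks pass: Σm=0; 10 even; l₃=3∈[1,7].
(2·3+1)(2·4+1)(2·3+1) = 441
Δ: 4! 2! 4! / 11! → 1/34650
sum: t=1:−1/72 t=2:+1/16 t=3:−1/72 = 5/144
3j²(3 4 3; 0 0 0) = Δ·Π!·Σ² = 2/77  (sign -1)
sum: t=1:−1/288 t=2:+1/24 t=3:−1/48 = 5/288
3j²(3 4 3; 0 1 -1) = Δ·Π!·Σ² = 5/462  (sign +1)
combine: 4πI² = 441·2/77·5/462 = 15/121
take √, sign -1: I = -0.09932258
No selection rule forces the value: the integral is nonzero (none).

-0.099323 (none)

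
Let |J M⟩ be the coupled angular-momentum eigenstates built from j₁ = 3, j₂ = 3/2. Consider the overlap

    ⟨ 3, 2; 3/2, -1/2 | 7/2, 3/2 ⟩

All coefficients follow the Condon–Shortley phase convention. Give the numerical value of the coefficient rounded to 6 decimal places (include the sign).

+0.654654

√[8·1!5!2!/9! · 5!1!1!2!5!2!] = √(6400/21)
  +(−1)^0/∏(0,1,1,1,4,1)! = 1/24  (running 1/24)
  +(−1)^1/∏(1,0,0,0,5,2)! = -1/240  (running 3/80)
⟨..|..⟩ = √(6400/21)·(3/80) = +0.654654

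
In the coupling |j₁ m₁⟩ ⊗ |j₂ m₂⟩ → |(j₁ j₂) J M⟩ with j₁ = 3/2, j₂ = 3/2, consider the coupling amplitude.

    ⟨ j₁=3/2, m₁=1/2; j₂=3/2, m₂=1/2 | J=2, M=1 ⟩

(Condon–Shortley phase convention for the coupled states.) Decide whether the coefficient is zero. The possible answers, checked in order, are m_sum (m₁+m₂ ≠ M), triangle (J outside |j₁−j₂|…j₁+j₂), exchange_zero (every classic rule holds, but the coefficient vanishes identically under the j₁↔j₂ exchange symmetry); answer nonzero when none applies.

exchange_zero

m-sum: m₁+m₂ = 1/2+1/2 = 1, M = 1  ✓
triangle: |j₁−j₂| = 0 ≤ J = 2 ≤ j₁+j₂ = 3  ✓
exchange: j₁=j₂ and m₁=m₂, and (−1)^(j₁+j₂−J) = (−1)^1 = −1 forces ⟨j₁m₁;j₂m₂|JM⟩ = −⟨j₂m₂;j₁m₁|JM⟩ = −⟨j₁m₁;j₂m₂|JM⟩ ⇒ the coefficient vanishes identically
Racah sum check: Σ_k collapses to 0 ⇒ CG = 0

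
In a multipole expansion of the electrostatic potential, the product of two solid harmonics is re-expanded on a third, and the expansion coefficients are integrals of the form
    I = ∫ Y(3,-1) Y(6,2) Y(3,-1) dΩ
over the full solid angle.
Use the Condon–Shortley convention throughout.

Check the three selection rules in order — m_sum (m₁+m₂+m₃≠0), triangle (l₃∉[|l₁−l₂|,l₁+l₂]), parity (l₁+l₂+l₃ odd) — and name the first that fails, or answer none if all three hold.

none

m₁+m₂+m₃ = -1 + 2 − 1 = 0  ✓
triangle: |3−6|=3 ≤ l₃=3 ≤ 3+6=9  ✓
parity: l₁+l₂+l₃ = 12 is even  ✓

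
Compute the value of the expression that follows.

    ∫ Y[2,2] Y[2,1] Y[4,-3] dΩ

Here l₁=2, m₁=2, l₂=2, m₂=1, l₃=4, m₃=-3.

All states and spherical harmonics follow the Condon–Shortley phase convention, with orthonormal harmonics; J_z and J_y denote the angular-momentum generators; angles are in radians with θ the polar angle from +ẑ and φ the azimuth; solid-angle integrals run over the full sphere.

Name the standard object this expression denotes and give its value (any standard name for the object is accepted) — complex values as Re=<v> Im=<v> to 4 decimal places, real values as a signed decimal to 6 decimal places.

Gaunt coefficient, -0.238414

This is a Gaunt coefficient — the integral of a triple product of spherical harmonics over the sphere.
m-sum 0 ✓  L=8 even ✓  0≤4≤4 ✓
Π(2lᵢ+1) = 5×5×9 = 225
triangle coeff Δ(2,2,4) = 1/630
Σ_t [0,0]: t=0:+1/16 = 1/16
(3j)²=2/35 [(2 2 4; 0 0 0)], sign=+1
Σ_t [0,0]: t=0:+1/144 = 1/144
(3j)²=1/18 [(2 2 4; 2 1 -3)], sign=-1
⇒ 4πI² = 5/7
I = (-1)√(5/7/(4π)) = -0.23841361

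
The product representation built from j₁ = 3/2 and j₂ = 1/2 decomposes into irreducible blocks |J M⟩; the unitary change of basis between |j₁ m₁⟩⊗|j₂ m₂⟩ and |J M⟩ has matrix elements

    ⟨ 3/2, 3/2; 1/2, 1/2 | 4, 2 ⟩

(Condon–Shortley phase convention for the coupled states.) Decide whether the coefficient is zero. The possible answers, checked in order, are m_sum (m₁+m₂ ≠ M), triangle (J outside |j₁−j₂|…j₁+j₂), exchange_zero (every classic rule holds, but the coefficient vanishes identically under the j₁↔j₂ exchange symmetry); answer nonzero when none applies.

m-sum: m₁+m₂ = 3/2+1/2 = 2, M = 2  ✓
triangle: need |j₁−j₂| ≤ J ≤ j₁+j₂, i.e. J ∈ [1, 2]; J = 4 is outside ✗ ⇒ coefficient is 0

triangle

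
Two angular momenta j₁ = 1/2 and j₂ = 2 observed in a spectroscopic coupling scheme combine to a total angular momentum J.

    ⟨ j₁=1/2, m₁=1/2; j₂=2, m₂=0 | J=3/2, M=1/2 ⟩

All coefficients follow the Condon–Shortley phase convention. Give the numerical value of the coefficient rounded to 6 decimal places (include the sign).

+√(2/5) = +0.632456

√[4·1!0!3!/5! · 1!0!2!2!2!1!] = √(8/5)
  +(−1)^0/∏(0,1,0,2,0,1)! = 1/2  (running 1/2)
⟨..|..⟩ = √(8/5)·(1/2) = +0.632456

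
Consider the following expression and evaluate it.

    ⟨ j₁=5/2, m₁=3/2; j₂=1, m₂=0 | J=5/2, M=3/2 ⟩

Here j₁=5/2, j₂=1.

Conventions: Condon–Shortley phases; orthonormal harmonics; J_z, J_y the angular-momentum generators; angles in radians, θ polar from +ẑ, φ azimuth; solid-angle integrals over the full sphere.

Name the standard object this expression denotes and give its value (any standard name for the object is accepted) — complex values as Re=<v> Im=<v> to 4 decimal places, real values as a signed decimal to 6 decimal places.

This is a Clebsch–Gordan (vector-coupling) coefficient.
j₁+j₂−J=1  J+j₁−j₂=4  J−j₁+j₂=1  j₁+j₂+J+1=7
(j₁±m₁, j₂±m₂, J±M) = (4,1,1,1,4,1)
P² = 576/35
sum k=0..1:
  [0] +1/6 = 1/6
  [1] −1/24 = -1/24
S = 1/8
C² = P²·S² = 9/35 ; C = +0.507093

Clebsch–Gordan coefficient, +√(9/35) ≈ +0.507093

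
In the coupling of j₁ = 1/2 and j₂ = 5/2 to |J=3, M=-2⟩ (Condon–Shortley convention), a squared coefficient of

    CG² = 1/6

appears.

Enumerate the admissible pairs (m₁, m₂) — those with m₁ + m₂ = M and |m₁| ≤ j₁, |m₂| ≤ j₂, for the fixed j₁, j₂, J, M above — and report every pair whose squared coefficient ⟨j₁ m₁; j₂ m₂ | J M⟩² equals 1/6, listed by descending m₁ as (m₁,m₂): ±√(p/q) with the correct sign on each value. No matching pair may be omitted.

Admissible pairs with m₁+m₂ = M = -2: (-1/2,-3/2), (1/2,-5/2)
  (m₁,m₂)=(1/2,-5/2): CG² = 1/6, CG = +√(1/6)   ← matches the target
  (m₁,m₂)=(-1/2,-3/2): CG² = 5/6, CG = +√(5/6)
Pairs with CG² = 1/6: (1/2,-5/2): +√(1/6)

(1/2,-5/2): +√(1/6)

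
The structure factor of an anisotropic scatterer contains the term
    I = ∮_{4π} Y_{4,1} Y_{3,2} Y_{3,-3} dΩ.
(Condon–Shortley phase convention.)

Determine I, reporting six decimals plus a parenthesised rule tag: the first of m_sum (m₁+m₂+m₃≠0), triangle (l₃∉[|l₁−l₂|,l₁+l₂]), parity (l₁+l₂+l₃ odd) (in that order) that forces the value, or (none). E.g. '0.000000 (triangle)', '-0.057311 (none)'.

0.140463 (none)

m-sum 0 ✓  L=10 even ✓  1≤3≤7 ✓
Π(2lᵢ+1) = 9×7×7 = 441
triangle coeff Δ(4,3,3) = 1/34650
Σ_t [1,3]: t=1:−1/72 t=2:+1/16 t=3:−1/72 = 5/144
(3j)²=2/77 [(4 3 3; 0 0 0)], sign=-1
Σ_t [3,3]: t=3:−1/288 = -1/288
(3j)²=5/231 [(4 3 3; 1 2 -3)], sign=-1
⇒ 4πI² = 30/121
I = (+1)√(30/121/(4π)) = 0.14046335
No selection rule forces the value: the integral is nonzero (none).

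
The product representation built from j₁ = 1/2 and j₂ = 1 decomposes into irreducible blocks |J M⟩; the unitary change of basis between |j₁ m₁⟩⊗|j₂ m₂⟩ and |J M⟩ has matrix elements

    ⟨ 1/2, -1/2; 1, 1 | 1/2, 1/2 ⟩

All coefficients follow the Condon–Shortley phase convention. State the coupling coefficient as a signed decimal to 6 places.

-0.816497  (= −√(2/3))

√[2·1!0!1!/3! · 0!1!2!0!1!0!] = √(2/3)
  +(−1)^1/∏(1,0,0,1,0,0)! = -1  (running -1)
⟨..|..⟩ = √(2/3)·(-1) = -0.816497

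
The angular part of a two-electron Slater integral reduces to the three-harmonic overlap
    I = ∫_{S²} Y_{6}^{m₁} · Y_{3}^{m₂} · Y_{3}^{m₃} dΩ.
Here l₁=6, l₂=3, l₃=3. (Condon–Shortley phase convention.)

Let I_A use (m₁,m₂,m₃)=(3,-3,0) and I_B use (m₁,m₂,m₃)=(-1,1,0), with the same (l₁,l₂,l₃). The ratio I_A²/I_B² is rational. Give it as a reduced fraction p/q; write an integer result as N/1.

Same 6,3,3: normalisation and zero-m 3j drop out of the ratio.
A: Δ: 6! 6! 0! / 13! → 1/12012; sum: t=0:+1/25920 = 1/25920; 3j²(6 3 3; 3 -3 0) = Δ·Π!·Σ² = 1/143  (sign -1)
B: Δ: 6! 6! 0! / 13! → 1/12012; sum: t=4:+1/1728 = 1/1728; 3j²(6 3 3; -1 1 0) = Δ·Π!·Σ² = 25/858  (sign -1)
I_A²/I_B² = (1/143)/(25/858) = 6/25

6/25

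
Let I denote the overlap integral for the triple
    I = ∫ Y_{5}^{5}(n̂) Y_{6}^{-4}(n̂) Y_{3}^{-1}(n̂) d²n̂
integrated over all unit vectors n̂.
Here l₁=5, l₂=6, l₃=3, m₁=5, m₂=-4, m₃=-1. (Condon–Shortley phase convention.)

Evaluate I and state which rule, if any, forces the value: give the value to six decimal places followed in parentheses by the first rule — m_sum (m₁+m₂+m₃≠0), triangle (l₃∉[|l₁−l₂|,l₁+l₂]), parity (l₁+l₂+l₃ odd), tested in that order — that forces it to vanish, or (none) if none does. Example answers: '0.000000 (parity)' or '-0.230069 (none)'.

Rules hold: Σm=0, L=14 even, 1≤3≤11.
N = 11·13·7 = 1001
Δ = 8!·2!·4!/15! = 1/675675
Racah Σ t=3..5: t=3:−1/8640 t=4:+1/2304 t=5:−1/8640 = 7/34560
⇒ 3j(5 6 3; 0 0 0)² = 7/429, sgn -1
Racah Σ t=0..0: t=0:+1/322560 = 1/322560
⇒ 3j(5 6 3; 5 -4 -1)² = 18/1001, sgn +1
4πI² = N·(3j₀)²·(3jₘ)² = 42/143
I = -1·√(0.293706/4π) = -0.15288036
No selection rule forces the value: the integral is nonzero (none).

-0.152880 (none)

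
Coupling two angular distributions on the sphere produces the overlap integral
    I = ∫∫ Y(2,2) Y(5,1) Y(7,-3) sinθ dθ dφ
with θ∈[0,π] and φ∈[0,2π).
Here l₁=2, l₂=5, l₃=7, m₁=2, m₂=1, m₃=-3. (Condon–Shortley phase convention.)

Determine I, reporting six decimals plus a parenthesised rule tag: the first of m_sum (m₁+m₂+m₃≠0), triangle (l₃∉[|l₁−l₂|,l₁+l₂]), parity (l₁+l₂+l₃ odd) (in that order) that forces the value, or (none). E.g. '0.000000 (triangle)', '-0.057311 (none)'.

m-sum 0 ✓  L=14 even ✓  3≤7≤7 ✓
Π(2lᵢ+1) = 5×11×15 = 825
triangle coeff Δ(2,5,7) = 1/15015
Σ_t [0,0]: t=0:+1/57600 = 1/57600
(3j)²=21/715 [(2 5 7; 0 0 0)], sign=-1
Σ_t [0,0]: t=0:+1/414720 = 1/414720
(3j)²=2/143 [(2 5 7; 2 1 -3)], sign=+1
⇒ 4πI² = 630/1859
I = (-1)√(630/1859/(4π)) = -0.16421985
No selection rule forces the value: the integral is nonzero (none).

-0.164220 (none)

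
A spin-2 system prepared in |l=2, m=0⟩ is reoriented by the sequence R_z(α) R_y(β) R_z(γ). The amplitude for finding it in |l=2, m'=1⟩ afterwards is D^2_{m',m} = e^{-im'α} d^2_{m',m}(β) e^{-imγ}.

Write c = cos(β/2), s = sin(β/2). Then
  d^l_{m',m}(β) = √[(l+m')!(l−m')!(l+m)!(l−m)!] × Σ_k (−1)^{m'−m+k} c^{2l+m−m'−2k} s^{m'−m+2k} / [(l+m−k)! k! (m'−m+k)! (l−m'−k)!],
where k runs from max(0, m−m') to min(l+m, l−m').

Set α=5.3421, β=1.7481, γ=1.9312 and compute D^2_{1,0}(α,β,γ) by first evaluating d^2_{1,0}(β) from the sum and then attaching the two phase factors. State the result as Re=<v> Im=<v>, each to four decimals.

Re=0.1252 Im=0.1718

Split into d^2_{1,0}(β=1.7481) × two z-phases.
With c≡cos(β/2)=0.641726 and s≡sin(β/2)=0.766934, N=[6·1·2·2]^{1/2}=4.898979
k: max(0,(0)−(1))=0 … min(2+(0),2−(1))=1
  k=0: (−1)^1·4.8990/(2)·0.6417^3·0.7669^1 = -0.496458
  k=1: (−1)^2·4.8990/(2)·0.6417^1·0.7669^3 = +0.709087
d^2_{1,0}(1.7481) = -0.496458 +0.709087 = +0.212629
D = (+0.588911+0.808198i)·(+0.212629)·(+1.000000+0.000000i) = +0.125220+0.171847i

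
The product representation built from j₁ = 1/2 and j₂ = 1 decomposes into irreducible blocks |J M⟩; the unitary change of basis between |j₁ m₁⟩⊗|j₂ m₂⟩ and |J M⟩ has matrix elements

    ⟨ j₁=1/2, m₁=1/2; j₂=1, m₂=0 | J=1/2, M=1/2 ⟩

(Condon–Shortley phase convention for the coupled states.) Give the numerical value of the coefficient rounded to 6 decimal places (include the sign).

+√(1/3) = +0.577350

√[2·1!0!1!/3! · 1!0!1!1!1!0!] = √(1/3)
  +(−1)^0/∏(0,1,0,1,0,0)! = 1  (running 1)
⟨..|..⟩ = √(1/3)·(1) = +0.577350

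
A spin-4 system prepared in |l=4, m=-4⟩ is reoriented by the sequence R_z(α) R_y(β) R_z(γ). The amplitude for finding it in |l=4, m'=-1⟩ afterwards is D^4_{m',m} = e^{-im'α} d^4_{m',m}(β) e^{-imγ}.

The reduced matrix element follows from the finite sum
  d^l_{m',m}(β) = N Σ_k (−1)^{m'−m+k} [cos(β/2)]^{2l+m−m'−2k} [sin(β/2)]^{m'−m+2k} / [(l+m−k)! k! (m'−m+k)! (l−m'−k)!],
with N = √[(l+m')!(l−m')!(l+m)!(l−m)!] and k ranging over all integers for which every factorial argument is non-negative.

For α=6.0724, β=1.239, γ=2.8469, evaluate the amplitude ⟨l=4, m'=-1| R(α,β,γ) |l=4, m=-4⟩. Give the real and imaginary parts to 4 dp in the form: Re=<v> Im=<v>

D^4_{-1,-4}(6.0724,1.2390,2.8469) = e^{-i·-1·6.0724}·d^4_{-1,-4}(1.2390)·e^{-i·-4·2.8469}. Compute d first:
c=cos(1.239000/2)=0.814169, s=sin(1.239000/2)=0.580628; N=√[6·120·1·40320]=5387.986637
k: max(0,(-4)−(-1))=0 … min(4+(-4),4−(-1))=0
  k=0: (−1)^3·5387.9866/(720)·0.8142^5·0.5806^3 = -0.524036
d^4_{-1,-4}(1.2390) = -0.524036
Phases: e^{-i·(-1)·6.0724}=+0.977867-0.209228i, e^{-i·(-4)·2.8469}=+0.382061-0.924137i ⇒ D=-0.094457+0.515452i

Re=-0.0945 Im=0.5155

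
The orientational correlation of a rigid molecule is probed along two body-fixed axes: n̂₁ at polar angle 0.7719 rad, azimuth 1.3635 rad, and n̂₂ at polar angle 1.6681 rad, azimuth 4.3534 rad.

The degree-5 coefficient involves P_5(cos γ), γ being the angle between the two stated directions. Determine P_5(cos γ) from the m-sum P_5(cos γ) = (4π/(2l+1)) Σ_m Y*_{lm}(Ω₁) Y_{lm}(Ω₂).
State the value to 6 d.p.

0.418438

Term-by-term m-sum for l=5 (normalisation 4π/11 = 1.142397):
  m=-5: Y*=(0.065943, 0.039020)  Y=(-0.441919, -0.100749)  product (-0.025210, -0.023887)
  m=-4: Y*=(0.168148, -0.183558)  Y=(-0.018808, -0.138640)  product (-0.028611, -0.019860)
  m=-3: Y*=(-0.247667, -0.345535)  Y=(-0.274800, 0.147930)  product (0.119174, 0.058316)
  m=-2: Y*=(-0.292286, 0.128636)  Y=(-0.119354, -0.104255)  product (0.048296, 0.015119)
  m=-1: Y*=(-0.029964, -0.142470)  Y=(-0.097403, 0.259569)  product (0.039899, 0.006099)
  m=+0: Y*=(-0.363127, -0.000000)  Y=(-0.162984, 0.000000)  product (0.059184, 0.000000)
  m=+1: Y*=(0.029964, -0.142470)  Y=(0.097403, 0.259569)  product (0.039899, -0.006099)
  m=+2: Y*=(-0.292286, -0.128636)  Y=(-0.119354, 0.104255)  product (0.048296, -0.015119)
  m=+3: Y*=(0.247667, -0.345535)  Y=(0.274800, 0.147930)  product (0.119174, -0.058316)
  m=+4: Y*=(0.168148, 0.183558)  Y=(-0.018808, 0.138640)  product (-0.028611, 0.019860)
  m=+5: Y*=(-0.065943, 0.039020)  Y=(0.441919, -0.100749)  product (-0.025210, 0.023887)
Σ over m = (0.366280, 0.000000); ×(4π/11) → (0.418438, 0.000000). Real part: 0.418438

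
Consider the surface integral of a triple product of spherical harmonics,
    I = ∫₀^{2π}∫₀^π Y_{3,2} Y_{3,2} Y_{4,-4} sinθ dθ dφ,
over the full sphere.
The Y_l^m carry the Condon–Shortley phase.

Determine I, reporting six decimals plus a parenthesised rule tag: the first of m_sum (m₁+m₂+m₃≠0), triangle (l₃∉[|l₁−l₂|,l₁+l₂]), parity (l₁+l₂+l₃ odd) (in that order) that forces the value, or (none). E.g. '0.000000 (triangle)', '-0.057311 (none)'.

0.214561 (none)

Checks pass: Σm=0; 10 even; l₃=4∈[0,6].
(2·3+1)(2·3+1)(2·4+1) = 441
Δ: 2! 4! 4! / 11! → 1/34650
sum: t=0:+1/72 t=1:−1/16 t=2:+1/72 = -5/144
3j²(3 3 4; 0 0 0) = Δ·Π!·Σ² = 2/77  (sign -1)
sum: t=1:−1/576 = -1/576
3j²(3 3 4; 2 2 -4) = Δ·Π!·Σ² = 5/99  (sign -1)
combine: 4πI² = 441·2/77·5/99 = 70/121
take √, sign +1: I = 0.21456131
No selection rule forces the value: the integral is nonzero (none).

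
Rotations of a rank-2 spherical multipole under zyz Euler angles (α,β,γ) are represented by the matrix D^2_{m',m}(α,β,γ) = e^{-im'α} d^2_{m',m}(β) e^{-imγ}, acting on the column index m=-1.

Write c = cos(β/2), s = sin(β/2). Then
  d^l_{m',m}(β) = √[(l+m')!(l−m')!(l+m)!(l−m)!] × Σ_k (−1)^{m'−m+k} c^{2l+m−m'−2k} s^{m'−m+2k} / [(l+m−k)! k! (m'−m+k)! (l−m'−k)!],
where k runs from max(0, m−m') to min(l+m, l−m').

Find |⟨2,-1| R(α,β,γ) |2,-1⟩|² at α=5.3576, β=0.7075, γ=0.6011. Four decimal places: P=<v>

P=0.2094

First d^2_{-1,-1}(β=0.7075), then the phase factors e^{-i(-1)α} and e^{-i(-1)γ}:
With c≡cos(β/2)=0.938080 and s≡sin(β/2)=0.346418, N=[1·6·1·6]^{1/2}=6.000000
The bounds max(0,m−m')=0 and min(l+m,l−m')=1 give 2 terms
  k=0: (−1)^0·6.0000/(6)·0.9381^4·0.3464^0 = +0.774390
  k=1: (−1)^1·6.0000/(2)·0.9381^2·0.3464^2 = -0.316812
d^2_{-1,-1}(0.7075) = +0.774390 -0.316812 = +0.457578
|D^2_{-1,-1}|² = |d^2_{-1,-1}(β)|² = (+0.457578)² = 0.209378 (the z-rotation phases have unit modulus)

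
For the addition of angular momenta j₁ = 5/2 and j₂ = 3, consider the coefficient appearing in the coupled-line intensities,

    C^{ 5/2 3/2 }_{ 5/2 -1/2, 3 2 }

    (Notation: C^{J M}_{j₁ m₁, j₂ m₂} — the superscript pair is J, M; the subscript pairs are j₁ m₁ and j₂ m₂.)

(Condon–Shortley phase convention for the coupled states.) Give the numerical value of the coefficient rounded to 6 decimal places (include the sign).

triangle: 3!·2!·3!/9! = 72/362880
(j±m)!: 2!·3!·5!·1!·4!·1! = 34560
prefactor² = (2J+1)·Δ·N² = 288/7
  k=2: +1/(2!·1!·1!·3!·1!·0!) = 1/12
  k=3: −1/(3!·0!·0!·2!·2!·1!) = -1/24
Σ = 1/24  ⇒  CG² = 288/7·(1/24)² = 1/14
CG = +√(1/14) = +0.267261

+0.267261  (= +√(1/14))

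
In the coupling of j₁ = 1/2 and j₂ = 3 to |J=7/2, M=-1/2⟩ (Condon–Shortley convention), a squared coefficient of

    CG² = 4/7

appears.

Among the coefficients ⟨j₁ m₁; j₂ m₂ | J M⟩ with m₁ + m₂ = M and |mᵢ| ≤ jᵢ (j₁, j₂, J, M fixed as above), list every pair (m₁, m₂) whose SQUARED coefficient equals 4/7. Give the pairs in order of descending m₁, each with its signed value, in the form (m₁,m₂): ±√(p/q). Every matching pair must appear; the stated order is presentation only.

(-1/2,0): +√(4/7)

Admissible pairs with m₁+m₂ = M = -1/2: (-1/2,0), (1/2,-1)
  (m₁,m₂)=(1/2,-1): CG² = 3/7, CG = +√(3/7)
  (m₁,m₂)=(-1/2,0): CG² = 4/7, CG = +√(4/7)   ← matches the target
Pairs with CG² = 4/7: (-1/2,0): +√(4/7)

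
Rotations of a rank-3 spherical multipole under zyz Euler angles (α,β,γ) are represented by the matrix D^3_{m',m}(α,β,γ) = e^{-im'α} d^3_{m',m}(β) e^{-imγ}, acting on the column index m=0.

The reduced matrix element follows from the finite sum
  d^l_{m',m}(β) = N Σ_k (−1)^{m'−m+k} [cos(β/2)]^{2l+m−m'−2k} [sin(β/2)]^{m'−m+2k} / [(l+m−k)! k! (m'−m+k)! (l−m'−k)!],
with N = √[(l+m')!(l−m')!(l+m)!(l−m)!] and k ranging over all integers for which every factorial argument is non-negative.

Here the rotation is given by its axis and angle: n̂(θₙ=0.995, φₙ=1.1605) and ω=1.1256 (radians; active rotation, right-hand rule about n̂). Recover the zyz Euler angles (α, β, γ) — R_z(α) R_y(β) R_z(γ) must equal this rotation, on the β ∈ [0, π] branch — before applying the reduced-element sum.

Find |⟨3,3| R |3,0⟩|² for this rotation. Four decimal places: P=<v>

P=0.0822

Axis–angle → zyz. n̂ = (sinθₙcosφₙ, sinθₙsinφₙ, cosθₙ) = (+0.334565, +0.769144, +0.544503), ω = 1.1256.
R = I cosω + sinω [n̂]ₓ + (1−cosω) n̂n̂ᵀ gives
  R = [+0.494366, -0.344914, +0.797895; +0.637942, +0.767462, -0.063503; -0.590451, +0.540404, +0.599442]
β = atan2(√(R₁₃²+R₂₃²), R₃₃) = 0.927992; α = atan2(R₂₃, R₁₃) mod 2π = 6.203765; γ = atan2(R₃₂, −R₃₁) mod 2π = 0.741172
Split into d^3_{3,0}(β=0.9280) × two z-phases.
Half-angle: c=0.894271, s=0.447525. N=√(720·1·6·6)=160.996894
Admissible k: 0..0 (factorial args all ≥0)
  k=0: (−1)^3·160.9969/(36)·0.8943^3·0.4475^3 = -0.286666
d^3_{3,0}(0.9280) = -0.286666
|D^3_{3,0}|² = |d^3_{3,0}(β)|² = (-0.286666)² = 0.082177 (the z-rotation phases have unit modulus)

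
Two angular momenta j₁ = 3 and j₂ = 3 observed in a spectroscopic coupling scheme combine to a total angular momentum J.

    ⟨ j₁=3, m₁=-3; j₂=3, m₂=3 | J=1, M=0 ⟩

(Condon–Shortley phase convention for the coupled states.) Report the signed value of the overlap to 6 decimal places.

−√(9/28) ≈ -0.566947

j₁+j₂−J=5  J+j₁−j₂=1  J−j₁+j₂=1  j₁+j₂+J+1=8
(j₁±m₁, j₂±m₂, J±M) = (0,6,6,0,1,1)
P² = 32400/7
sum k=5..5:
  [5] −1/120 = -1/120
S = -1/120
C² = P²·S² = 9/28 ; C = -0.566947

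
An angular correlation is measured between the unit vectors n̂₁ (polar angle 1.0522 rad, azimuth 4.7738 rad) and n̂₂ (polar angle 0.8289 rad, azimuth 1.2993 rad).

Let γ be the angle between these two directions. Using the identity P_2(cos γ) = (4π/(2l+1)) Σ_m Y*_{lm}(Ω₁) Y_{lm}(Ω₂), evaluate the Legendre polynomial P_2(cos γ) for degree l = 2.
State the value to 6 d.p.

-0.390492

Summing Y*_{l m}(θ₁,φ₁)·Y_{l m}(θ₂,φ₂) over m ∈ [−2, 2]; prefactor 4π/(2·2+1) = 2.513274:
  term(m=-2) = 0.04810 + 0.03778j   from Y*(Ω₁)=-0.28918 - 0.03570j, Y(Ω₂)=-0.17973 - 0.10847j
  term(m=-1) = -0.12095 - 0.04182j   from Y*(Ω₁)=0.02041 - 0.33195j, Y(Ω₂)=0.10320 - 0.37072j
  term(m=+0) = -0.00967 + 0.00000j   from Y*(Ω₁)=-0.08294 + 0.00000j, Y(Ω₂)=0.11659 + 0.00000j
  term(m=+1) = -0.12095 + 0.04182j   from Y*(Ω₁)=-0.02041 - 0.33195j, Y(Ω₂)=-0.10320 - 0.37072j
  term(m=+2) = 0.04810 - 0.03778j   from Y*(Ω₁)=-0.28918 + 0.03570j, Y(Ω₂)=-0.17973 + 0.10847j
Σ over m = -0.15537 + 0.00000j; ×(4π/5) → -0.39049 + 0.00000j. Real part: -0.390492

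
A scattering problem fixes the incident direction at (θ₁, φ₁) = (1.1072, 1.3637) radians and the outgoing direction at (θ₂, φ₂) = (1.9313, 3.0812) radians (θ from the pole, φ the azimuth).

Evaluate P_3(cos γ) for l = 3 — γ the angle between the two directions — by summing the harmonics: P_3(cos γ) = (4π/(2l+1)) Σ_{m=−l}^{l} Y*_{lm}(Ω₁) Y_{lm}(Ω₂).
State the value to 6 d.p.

Term-by-term m-sum for l=3 (normalisation 4π/7 = 1.795196):
  m=-3: Y*=(-0.173789, -0.242771)  Y=(-0.336232, -0.061593)  product (0.043480, 0.092332)
  m=-2: Y*=(-0.334702, 0.147143)  Y=(-0.313344, -0.038033)  product (0.110473, -0.033377)
  m=-1: Y*=(-0.000012, -0.000058)  Y=(0.114057, 0.006897)  product (-0.000001, -0.000007)
  m=+0: Y*=(-0.333779, -0.000000)  Y=(0.313012, 0.000000)  product (-0.104477, -0.000000)
  m=+1: Y*=(0.000012, -0.000058)  Y=(-0.114057, 0.006897)  product (-0.000001, 0.000007)
  m=+2: Y*=(-0.334702, -0.147143)  Y=(-0.313344, 0.038033)  product (0.110473, 0.033377)
  m=+3: Y*=(0.173789, -0.242771)  Y=(0.336232, -0.061593)  product (0.043480, -0.092332)
Σ over m = (0.203428, 0.000000); ×(4π/7) → (0.365194, 0.000000). Real part: 0.365194

0.365194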